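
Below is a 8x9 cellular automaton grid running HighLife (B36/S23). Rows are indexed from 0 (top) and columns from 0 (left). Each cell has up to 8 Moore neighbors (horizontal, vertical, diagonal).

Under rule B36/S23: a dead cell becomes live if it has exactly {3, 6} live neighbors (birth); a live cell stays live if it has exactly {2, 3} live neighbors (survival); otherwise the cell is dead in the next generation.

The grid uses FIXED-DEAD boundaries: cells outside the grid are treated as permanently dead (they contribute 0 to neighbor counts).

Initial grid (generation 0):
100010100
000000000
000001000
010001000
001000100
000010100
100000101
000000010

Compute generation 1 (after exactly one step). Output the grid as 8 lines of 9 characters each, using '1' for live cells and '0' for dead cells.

Simulating step by step:
Generation 0 (given above): 14 live cells
Generation 1: 8 live cells
(generation 1 grid is the final answer)

Answer: 000000000
000001000
000000000
000001100
000000100
000000100
000001100
000000010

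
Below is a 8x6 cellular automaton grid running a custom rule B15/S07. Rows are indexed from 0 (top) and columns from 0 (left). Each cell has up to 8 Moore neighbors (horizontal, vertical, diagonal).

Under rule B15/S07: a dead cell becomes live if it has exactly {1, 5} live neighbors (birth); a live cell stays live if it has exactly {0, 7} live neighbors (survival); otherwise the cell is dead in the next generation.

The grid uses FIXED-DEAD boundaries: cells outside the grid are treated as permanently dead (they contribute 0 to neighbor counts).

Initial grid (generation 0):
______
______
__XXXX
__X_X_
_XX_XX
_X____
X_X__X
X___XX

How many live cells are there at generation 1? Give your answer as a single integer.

Simulating step by step:
Generation 0 (given above): 17 live cells
Generation 1: 4 live cells
______
_X____
______
X____X
______
______
______
__X___
Population at generation 1: 4

Answer: 4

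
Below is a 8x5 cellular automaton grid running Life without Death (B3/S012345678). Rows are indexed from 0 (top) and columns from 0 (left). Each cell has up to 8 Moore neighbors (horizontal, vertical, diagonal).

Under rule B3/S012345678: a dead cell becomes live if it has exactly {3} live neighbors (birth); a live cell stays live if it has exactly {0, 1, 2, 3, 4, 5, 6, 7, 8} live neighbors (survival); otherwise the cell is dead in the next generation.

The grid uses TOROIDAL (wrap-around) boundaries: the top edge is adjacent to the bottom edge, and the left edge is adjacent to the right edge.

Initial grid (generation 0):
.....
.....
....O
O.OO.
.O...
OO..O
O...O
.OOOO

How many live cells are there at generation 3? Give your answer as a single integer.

Answer: 27

Derivation:
Simulating step by step:
Generation 0 (given above): 14 live cells
Generation 1: 20 live cells
..OO.
.....
...OO
OOOOO
.O.O.
OO..O
O...O
.OOOO
Generation 2: 27 live cells
.OOOO
..O.O
.O.OO
OOOOO
.O.O.
OOOOO
O...O
.OOOO
Generation 3: 27 live cells
.OOOO
..O.O
.O.OO
OOOOO
.O.O.
OOOOO
O...O
.OOOO
Population at generation 3: 27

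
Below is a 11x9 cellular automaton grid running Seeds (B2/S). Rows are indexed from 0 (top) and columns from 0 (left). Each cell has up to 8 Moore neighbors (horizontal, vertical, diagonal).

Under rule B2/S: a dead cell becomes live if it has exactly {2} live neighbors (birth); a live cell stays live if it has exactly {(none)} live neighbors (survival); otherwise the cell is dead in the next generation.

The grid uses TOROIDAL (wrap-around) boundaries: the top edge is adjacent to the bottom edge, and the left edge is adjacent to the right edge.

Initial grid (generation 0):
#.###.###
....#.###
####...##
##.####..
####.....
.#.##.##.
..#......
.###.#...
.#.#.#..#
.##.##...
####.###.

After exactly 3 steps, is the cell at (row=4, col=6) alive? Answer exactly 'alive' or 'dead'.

Simulating step by step:
Generation 0 (given above): 52 live cells
Generation 1: 5 live cells
.........
.........
.........
.........
.........
.....#..#
#......#.
......#..
.........
.........
.........
Generation 2: 6 live cells
.........
.........
.........
.........
.........
#.....##.
.....#...
.......##
.........
.........
.........
Generation 3: 9 live cells
.........
.........
.........
.........
......###
.....#..#
#........
......#..
.......##
.........
.........

Cell (4,6) at generation 3: 1 -> alive

Answer: alive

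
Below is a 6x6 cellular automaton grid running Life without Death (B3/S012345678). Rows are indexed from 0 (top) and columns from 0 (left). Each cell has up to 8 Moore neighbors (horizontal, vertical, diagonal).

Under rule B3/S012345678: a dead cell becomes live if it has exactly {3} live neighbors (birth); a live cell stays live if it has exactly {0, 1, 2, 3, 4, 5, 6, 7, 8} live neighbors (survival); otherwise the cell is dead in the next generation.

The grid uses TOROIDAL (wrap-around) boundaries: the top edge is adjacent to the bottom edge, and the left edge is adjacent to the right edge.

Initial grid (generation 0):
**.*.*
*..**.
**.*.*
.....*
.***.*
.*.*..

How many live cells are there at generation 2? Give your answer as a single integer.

Answer: 21

Derivation:
Simulating step by step:
Generation 0 (given above): 18 live cells
Generation 1: 21 live cells
**.*.*
*..**.
****.*
...*.*
.***.*
.*.*.*
Generation 2: 21 live cells
**.*.*
*..**.
****.*
...*.*
.***.*
.*.*.*
Population at generation 2: 21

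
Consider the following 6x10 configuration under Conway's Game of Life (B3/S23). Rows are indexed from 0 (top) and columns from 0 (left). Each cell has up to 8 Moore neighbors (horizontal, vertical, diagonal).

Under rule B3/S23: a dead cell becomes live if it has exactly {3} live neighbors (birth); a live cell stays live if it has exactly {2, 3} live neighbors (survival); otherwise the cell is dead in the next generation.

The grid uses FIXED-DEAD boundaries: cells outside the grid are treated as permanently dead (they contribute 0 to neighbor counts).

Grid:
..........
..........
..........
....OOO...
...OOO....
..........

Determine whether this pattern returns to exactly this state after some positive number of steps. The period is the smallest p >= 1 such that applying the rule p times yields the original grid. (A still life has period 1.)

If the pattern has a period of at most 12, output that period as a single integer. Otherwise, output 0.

Answer: 2

Derivation:
Simulating and comparing each generation to the original:
Gen 0 (original, given above): 6 live cells
Gen 1: 6 live cells, differs from original
Gen 2: 6 live cells, MATCHES original -> period = 2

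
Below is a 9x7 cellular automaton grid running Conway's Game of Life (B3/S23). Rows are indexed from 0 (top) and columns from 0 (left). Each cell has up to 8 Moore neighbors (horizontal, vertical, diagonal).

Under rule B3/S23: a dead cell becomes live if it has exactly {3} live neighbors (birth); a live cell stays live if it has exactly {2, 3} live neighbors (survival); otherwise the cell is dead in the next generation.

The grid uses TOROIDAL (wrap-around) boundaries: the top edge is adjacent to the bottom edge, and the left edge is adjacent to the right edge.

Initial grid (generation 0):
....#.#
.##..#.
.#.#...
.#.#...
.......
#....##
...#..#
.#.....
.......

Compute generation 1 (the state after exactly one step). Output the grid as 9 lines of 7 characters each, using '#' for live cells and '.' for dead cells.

Simulating step by step:
Generation 0 (given above): 15 live cells
Generation 1: 18 live cells
(generation 1 grid is the final answer)

Answer: .....#.
######.
##.##..
.......
#.....#
#....##
.....##
.......
.......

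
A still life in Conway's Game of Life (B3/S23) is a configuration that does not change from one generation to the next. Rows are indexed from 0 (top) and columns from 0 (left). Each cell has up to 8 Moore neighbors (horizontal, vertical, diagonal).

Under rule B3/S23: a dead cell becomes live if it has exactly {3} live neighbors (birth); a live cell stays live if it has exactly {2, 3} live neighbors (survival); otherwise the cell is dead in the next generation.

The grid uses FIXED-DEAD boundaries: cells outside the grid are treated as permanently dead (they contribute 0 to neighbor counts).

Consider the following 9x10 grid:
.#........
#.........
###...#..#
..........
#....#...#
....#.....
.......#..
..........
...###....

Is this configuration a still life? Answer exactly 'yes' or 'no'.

Compute generation 1 and compare to generation 0 (given above):
Generation 1:
..........
#.#.......
##........
#.........
..........
..........
..........
....#.....
....#.....
Cell (0,1) differs: gen0=1 vs gen1=0 -> NOT a still life.

Answer: no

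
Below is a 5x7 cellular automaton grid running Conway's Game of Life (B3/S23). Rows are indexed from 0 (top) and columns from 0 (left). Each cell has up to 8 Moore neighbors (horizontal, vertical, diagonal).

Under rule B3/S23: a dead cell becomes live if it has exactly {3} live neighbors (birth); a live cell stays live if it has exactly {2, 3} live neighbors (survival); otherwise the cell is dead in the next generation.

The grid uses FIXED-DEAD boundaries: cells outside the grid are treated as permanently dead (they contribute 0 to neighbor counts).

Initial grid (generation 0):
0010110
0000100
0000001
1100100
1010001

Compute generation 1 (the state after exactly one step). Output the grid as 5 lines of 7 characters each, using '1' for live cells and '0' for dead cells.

Answer: 0001110
0001100
0000010
1100010
1000000

Derivation:
Simulating step by step:
Generation 0 (given above): 11 live cells
Generation 1: 10 live cells
(generation 1 grid is the final answer)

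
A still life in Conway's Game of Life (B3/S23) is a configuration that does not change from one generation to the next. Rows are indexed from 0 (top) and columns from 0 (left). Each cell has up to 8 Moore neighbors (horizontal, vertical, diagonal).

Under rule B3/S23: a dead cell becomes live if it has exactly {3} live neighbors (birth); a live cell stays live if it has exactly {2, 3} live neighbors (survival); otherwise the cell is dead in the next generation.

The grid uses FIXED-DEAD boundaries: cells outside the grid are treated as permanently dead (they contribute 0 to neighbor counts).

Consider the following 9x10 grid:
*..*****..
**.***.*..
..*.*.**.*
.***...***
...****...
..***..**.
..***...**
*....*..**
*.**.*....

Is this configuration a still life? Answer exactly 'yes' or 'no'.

Answer: no

Derivation:
Compute generation 1 and compare to generation 0 (given above):
Generation 1:
****...*..
**........
*........*
.*.......*
.*...**..*
......****
.**..*....
.....*..**
.*..*.....
Cell (0,1) differs: gen0=0 vs gen1=1 -> NOT a still life.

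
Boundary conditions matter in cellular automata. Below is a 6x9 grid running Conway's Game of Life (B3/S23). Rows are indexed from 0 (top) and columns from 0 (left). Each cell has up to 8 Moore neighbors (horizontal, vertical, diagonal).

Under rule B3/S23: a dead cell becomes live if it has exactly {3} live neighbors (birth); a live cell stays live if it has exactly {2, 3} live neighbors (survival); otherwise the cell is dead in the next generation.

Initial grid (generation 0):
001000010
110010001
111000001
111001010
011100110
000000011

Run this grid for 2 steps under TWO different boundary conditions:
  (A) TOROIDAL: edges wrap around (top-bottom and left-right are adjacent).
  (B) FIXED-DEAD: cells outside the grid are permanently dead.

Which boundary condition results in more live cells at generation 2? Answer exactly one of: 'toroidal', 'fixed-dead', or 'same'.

Answer: toroidal

Derivation:
Under TOROIDAL boundary, generation 2:
100000011
001000111
000000111
000000000
001000000
100000000
Population = 12

Under FIXED-DEAD boundary, generation 2:
000000000
001000011
000000100
000000011
000000100
000000010
Population = 8

Comparison: toroidal=12, fixed-dead=8 -> toroidal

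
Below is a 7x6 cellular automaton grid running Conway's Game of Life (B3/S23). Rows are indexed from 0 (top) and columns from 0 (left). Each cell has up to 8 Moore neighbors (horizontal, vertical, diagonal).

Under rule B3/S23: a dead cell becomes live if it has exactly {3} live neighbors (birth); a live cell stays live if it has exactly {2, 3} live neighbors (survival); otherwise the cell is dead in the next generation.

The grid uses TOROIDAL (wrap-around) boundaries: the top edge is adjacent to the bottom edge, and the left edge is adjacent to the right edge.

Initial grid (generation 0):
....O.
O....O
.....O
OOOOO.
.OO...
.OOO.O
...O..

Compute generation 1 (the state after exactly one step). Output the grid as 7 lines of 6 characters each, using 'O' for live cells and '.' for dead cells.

Simulating step by step:
Generation 0 (given above): 16 live cells
Generation 1: 17 live cells
(generation 1 grid is the final answer)

Answer: ....OO
O...OO
..OO..
O..OOO
.....O
OO.OO.
...O..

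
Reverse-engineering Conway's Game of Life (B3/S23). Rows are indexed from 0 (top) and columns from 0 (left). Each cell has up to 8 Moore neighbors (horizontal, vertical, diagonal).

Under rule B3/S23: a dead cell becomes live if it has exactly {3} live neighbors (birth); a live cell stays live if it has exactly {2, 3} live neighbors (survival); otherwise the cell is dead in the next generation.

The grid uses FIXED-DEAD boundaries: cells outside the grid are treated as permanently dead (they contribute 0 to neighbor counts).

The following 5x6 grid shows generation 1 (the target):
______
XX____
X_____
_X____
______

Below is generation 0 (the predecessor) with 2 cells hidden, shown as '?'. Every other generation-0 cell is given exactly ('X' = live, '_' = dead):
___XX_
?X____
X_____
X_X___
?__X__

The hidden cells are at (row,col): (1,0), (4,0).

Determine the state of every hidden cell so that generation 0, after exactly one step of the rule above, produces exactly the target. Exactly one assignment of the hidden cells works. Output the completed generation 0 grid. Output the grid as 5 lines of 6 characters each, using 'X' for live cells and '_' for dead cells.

Answer: ___XX_
XX____
X_____
X_X___
___X__

Derivation:
Hidden generation-0 cells (in order): (1,0), (4,0).
A hidden cell only influences target cells in its own 3x3 neighborhood. Try each of the 2^2 = 4 assignments, step the completed generation 0 forward once under B3/S23, and compare with the target:
  (1,0)=_ (4,0)=_ -> step gives (1,0)='_' but target has 'X' -> reject
  (1,0)=_ (4,0)=X -> step gives (1,0)='_' but target has 'X' -> reject
  (1,0)=X (4,0)=_ -> step reproduces the target at every cell -> ACCEPT
  (1,0)=X (4,0)=X -> step gives (3,0)='X' but target has '_' -> reject
Unique solution: (1,0)=live, (4,0)=dead.
Check: live-neighbor counts of every cell in the completed generation 0:
222111
222221
352100
131210
122110
Applying B3/S23 to generation 0 with these counts gives:
______
XX____
X_____
_X____
______
which matches the target exactly.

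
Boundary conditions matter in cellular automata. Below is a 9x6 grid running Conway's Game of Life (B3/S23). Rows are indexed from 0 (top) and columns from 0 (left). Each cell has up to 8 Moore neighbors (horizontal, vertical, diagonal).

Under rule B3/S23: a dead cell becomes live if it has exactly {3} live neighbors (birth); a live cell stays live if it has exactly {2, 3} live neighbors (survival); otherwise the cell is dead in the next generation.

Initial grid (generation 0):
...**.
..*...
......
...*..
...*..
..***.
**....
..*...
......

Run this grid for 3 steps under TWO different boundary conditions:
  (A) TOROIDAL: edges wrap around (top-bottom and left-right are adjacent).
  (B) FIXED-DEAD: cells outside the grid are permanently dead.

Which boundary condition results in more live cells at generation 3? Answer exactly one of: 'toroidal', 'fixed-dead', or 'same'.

Answer: toroidal

Derivation:
Under TOROIDAL boundary, generation 3:
..**..
...*..
......
......
.*.*..
*...*.
*..*..
..**..
.**...
Population = 13

Under FIXED-DEAD boundary, generation 3:
......
......
......
......
.*.*..
*...*.
**.*..
......
......
Population = 7

Comparison: toroidal=13, fixed-dead=7 -> toroidal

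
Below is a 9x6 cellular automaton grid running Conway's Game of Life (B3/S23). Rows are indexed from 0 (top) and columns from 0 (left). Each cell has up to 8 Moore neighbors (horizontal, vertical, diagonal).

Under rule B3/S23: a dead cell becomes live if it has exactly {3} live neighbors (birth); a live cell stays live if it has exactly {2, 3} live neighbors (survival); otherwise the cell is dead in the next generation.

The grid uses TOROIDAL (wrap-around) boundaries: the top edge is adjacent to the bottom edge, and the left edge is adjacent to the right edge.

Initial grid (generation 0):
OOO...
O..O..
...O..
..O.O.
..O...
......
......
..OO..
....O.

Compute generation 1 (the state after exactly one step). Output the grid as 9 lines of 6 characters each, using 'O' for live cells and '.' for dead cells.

Answer: OOOO.O
O..O..
..OOO.
..O...
...O..
......
......
...O..
......

Derivation:
Simulating step by step:
Generation 0 (given above): 12 live cells
Generation 1: 13 live cells
(generation 1 grid is the final answer)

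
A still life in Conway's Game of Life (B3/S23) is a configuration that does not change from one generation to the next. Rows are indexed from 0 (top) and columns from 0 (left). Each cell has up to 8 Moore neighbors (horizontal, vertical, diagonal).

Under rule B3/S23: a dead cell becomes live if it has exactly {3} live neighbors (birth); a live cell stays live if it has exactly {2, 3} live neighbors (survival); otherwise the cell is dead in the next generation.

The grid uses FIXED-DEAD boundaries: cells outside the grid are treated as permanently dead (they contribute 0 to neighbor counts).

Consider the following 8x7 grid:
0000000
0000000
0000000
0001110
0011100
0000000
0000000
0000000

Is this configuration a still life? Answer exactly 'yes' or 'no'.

Answer: no

Derivation:
Compute generation 1 and compare to generation 0 (given above):
Generation 1:
0000000
0000000
0000100
0010010
0010010
0001000
0000000
0000000
Cell (2,4) differs: gen0=0 vs gen1=1 -> NOT a still life.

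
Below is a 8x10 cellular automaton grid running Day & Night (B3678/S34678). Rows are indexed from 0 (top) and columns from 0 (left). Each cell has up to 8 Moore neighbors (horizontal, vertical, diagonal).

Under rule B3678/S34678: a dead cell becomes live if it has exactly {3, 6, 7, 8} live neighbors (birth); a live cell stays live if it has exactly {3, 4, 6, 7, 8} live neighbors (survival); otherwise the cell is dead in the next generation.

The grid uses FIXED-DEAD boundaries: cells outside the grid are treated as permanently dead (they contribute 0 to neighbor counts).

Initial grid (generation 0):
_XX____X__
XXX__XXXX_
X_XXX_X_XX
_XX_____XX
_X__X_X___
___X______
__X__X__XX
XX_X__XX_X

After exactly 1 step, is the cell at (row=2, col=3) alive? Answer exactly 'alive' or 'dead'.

Answer: alive

Derivation:
Simulating step by step:
Generation 0 (given above): 35 live cells
Generation 1: 36 live cells
XXX____XX_
XX__XXX_XX
XX_X__XX_X
XXX_X___XX
___X______
__X_XX____
_XXXX_XXX_
__X_______

Cell (2,3) at generation 1: 1 -> alive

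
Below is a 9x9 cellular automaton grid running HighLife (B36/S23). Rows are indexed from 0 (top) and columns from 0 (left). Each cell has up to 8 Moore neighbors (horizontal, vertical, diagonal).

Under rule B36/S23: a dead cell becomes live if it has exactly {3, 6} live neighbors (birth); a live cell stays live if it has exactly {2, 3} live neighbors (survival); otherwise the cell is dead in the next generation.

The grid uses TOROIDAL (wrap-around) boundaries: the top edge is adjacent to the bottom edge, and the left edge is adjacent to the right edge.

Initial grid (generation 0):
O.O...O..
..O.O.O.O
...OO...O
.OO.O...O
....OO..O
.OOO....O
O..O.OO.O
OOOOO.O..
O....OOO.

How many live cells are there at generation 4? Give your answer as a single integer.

Simulating step by step:
Generation 0 (given above): 36 live cells
Generation 1: 33 live cells
O..O.....
OOO.O...O
.O..O...O
..O....OO
....OO.OO
.OOO..O.O
.O...OO.O
..OO.O...
OO..O..O.
Generation 2: 32 live cells
.O.OO....
..O.O...O
O........
...OOOO..
.O..OO...
.OOO...OO
.OO..OO..
..OO.O.OO
OO..O...O
Generation 3: 24 live cells
.O..OO..O
OOO.O....
.........
...O..O..
OO.....O.
...O...O.
.....O...
...O.O.OO
.O...O.OO
Generation 4: 30 live cells
O..OOOOOO
OOOOOO...
.OOO.....
.........
..O...OOO
......O.O
.......OO
O....O.OO
..O..O...
Population at generation 4: 30

Answer: 30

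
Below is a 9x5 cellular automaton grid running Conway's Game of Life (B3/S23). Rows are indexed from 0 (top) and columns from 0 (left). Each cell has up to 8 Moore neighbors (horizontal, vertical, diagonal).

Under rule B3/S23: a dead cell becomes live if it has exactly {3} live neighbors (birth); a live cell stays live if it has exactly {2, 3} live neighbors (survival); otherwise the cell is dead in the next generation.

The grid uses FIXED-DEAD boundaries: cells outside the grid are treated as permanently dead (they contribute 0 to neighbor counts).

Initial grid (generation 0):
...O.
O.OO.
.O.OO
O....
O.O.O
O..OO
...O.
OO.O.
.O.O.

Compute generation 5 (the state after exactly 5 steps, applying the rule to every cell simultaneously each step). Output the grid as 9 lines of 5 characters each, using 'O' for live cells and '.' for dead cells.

Answer: O.O..
O.O..
..O..
..O..
..O..
...O.
...OO
OO.OO
..O..

Derivation:
Simulating step by step:
Generation 0 (given above): 20 live cells
Generation 1: 24 live cells
..OO.
.O...
OO.OO
O.O.O
O...O
.OO.O
OO.O.
OO.OO
OO...
Generation 2: 20 live cells
..O..
OO..O
O..OO
O.O.O
O.O.O
..O.O
.....
...OO
OOO..
Generation 3: 21 live cells
.O...
OOO.O
O.O.O
O.O.O
..O.O
.O...
....O
.OOO.
.OOO.
Generation 4: 18 live cells
OOO..
O.O..
O.O.O
..O.O
..O..
...O.
.O.O.
.O..O
.O.O.
Generation 5: 15 live cells
(generation 5 grid is the final answer)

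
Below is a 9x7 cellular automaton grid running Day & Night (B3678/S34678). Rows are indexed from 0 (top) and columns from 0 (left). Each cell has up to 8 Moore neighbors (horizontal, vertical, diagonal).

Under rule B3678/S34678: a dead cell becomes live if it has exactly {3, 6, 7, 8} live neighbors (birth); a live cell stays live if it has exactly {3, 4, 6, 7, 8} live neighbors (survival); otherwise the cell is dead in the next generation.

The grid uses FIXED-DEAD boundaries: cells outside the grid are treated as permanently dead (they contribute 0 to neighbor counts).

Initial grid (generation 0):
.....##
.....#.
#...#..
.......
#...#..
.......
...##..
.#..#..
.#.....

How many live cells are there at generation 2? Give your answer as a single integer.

Answer: 4

Derivation:
Simulating step by step:
Generation 0 (given above): 12 live cells
Generation 1: 7 live cells
.......
....###
.......
.......
.......
...##..
.......
..##...
.......
Generation 2: 4 live cells
.....#.
.......
.....#.
.......
.......
.......
..#.#..
.......
.......
Population at generation 2: 4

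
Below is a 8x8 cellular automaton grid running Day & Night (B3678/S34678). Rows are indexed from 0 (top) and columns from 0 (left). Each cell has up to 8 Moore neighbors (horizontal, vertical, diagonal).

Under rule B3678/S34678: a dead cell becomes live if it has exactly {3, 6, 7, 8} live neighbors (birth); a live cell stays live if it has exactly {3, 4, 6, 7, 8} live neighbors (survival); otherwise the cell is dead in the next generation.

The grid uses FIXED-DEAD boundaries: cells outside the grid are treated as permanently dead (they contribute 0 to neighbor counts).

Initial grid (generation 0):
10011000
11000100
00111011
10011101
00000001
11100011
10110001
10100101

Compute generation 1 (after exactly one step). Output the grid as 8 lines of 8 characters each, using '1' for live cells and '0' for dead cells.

Simulating step by step:
Generation 0 (given above): 30 live cells
Generation 1: 31 live cells
(generation 1 grid is the final answer)

Answer: 01000000
01000110
10110010
00111101
10111101
01110011
11110001
00010010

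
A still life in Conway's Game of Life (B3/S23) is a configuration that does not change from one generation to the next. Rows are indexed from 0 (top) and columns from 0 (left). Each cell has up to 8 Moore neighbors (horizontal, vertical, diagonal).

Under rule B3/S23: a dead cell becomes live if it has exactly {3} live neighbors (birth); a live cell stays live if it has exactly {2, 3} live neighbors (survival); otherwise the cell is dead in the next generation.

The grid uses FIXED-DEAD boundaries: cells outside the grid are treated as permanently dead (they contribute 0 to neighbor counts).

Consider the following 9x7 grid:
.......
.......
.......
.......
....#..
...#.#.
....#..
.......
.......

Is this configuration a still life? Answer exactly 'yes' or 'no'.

Compute generation 1 and compare to generation 0 (given above):
Generation 1:
.......
.......
.......
.......
....#..
...#.#.
....#..
.......
.......
The grids are IDENTICAL -> still life.

Answer: yes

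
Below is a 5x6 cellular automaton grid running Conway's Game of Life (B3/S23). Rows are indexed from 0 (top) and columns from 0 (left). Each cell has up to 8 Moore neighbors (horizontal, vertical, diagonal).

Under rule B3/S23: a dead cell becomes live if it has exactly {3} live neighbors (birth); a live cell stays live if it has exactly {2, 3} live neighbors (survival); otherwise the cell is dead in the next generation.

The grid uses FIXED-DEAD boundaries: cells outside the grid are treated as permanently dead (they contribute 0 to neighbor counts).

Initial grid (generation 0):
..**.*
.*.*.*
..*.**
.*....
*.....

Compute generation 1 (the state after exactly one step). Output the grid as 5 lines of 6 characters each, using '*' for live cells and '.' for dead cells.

Answer: ..**..
.*...*
.*****
.*....
......

Derivation:
Simulating step by step:
Generation 0 (given above): 11 live cells
Generation 1: 10 live cells
(generation 1 grid is the final answer)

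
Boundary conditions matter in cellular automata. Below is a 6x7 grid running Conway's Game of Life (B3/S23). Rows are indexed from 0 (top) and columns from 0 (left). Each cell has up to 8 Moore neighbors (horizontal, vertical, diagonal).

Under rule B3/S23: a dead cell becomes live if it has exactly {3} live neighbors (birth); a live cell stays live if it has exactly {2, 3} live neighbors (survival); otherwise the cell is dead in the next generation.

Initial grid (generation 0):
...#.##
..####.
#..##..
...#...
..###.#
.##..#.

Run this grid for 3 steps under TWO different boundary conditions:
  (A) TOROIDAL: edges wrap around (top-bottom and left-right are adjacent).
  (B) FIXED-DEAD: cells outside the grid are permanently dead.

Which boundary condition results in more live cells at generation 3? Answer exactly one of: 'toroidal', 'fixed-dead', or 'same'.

Under TOROIDAL boundary, generation 3:
###....
.......
.......
....#..
.##.#..
...##..
Population = 9

Under FIXED-DEAD boundary, generation 3:
..#..##
..#....
...#...
..#.#..
.#....#
.#..##.
Population = 12

Comparison: toroidal=9, fixed-dead=12 -> fixed-dead

Answer: fixed-dead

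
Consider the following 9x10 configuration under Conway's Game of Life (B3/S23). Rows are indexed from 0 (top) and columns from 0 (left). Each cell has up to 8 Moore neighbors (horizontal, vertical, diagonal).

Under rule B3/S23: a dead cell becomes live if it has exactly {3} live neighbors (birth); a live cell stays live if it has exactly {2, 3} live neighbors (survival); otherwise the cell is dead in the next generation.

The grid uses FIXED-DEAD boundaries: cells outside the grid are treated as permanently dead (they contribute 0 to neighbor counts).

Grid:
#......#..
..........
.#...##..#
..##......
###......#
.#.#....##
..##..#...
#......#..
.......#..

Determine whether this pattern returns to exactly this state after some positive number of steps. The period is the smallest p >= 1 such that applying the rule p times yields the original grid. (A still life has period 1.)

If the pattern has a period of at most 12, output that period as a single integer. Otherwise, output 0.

Answer: 0

Derivation:
Simulating and comparing each generation to the original:
Gen 0 (original, given above): 22 live cells
Gen 1: 18 live cells, differs from original
Gen 2: 16 live cells, differs from original
Gen 3: 20 live cells, differs from original
Gen 4: 21 live cells, differs from original
Gen 5: 25 live cells, differs from original
Gen 6: 22 live cells, differs from original
Gen 7: 24 live cells, differs from original
Gen 8: 21 live cells, differs from original
Gen 9: 24 live cells, differs from original
Gen 10: 16 live cells, differs from original
Gen 11: 18 live cells, differs from original
Gen 12: 13 live cells, differs from original
No period found within 12 steps.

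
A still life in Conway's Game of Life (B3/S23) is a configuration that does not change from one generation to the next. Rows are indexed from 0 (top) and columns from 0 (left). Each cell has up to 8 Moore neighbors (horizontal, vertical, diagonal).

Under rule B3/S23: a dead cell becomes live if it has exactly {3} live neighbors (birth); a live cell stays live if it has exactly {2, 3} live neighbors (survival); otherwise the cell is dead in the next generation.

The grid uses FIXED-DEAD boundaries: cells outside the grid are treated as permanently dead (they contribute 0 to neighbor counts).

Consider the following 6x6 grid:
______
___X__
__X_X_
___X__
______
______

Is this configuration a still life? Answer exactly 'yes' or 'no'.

Answer: yes

Derivation:
Compute generation 1 and compare to generation 0 (given above):
Generation 1:
______
___X__
__X_X_
___X__
______
______
The grids are IDENTICAL -> still life.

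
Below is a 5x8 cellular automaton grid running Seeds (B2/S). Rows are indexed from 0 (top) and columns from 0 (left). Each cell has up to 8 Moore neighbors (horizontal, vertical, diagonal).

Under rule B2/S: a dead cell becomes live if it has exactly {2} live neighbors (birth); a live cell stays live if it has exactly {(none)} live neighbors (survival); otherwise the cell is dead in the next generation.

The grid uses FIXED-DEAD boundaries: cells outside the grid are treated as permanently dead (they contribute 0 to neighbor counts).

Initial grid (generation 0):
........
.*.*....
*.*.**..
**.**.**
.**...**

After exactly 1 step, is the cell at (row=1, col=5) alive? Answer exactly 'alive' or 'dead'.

Simulating step by step:
Generation 0 (given above): 16 live cells
Generation 1: 5 live cells
..*.....
*....*..
.......*
........
....*...

Cell (1,5) at generation 1: 1 -> alive

Answer: alive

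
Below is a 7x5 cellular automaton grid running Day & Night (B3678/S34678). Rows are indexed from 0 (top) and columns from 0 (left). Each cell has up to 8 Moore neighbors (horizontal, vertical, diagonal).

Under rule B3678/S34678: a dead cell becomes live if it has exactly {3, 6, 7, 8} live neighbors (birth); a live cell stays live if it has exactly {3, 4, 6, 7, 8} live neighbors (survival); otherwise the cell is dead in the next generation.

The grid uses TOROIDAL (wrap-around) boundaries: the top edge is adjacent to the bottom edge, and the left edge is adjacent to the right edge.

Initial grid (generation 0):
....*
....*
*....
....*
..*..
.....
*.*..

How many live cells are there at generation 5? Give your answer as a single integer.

Answer: 0

Derivation:
Simulating step by step:
Generation 0 (given above): 7 live cells
Generation 1: 5 live cells
*..*.
*....
....*
.....
.....
.*...
.....
Generation 2: 1 live cells
....*
.....
.....
.....
.....
.....
.....
Generation 3: 0 live cells
.....
.....
.....
.....
.....
.....
.....
Generation 4: 0 live cells
.....
.....
.....
.....
.....
.....
.....
Generation 5: 0 live cells
.....
.....
.....
.....
.....
.....
.....
Population at generation 5: 0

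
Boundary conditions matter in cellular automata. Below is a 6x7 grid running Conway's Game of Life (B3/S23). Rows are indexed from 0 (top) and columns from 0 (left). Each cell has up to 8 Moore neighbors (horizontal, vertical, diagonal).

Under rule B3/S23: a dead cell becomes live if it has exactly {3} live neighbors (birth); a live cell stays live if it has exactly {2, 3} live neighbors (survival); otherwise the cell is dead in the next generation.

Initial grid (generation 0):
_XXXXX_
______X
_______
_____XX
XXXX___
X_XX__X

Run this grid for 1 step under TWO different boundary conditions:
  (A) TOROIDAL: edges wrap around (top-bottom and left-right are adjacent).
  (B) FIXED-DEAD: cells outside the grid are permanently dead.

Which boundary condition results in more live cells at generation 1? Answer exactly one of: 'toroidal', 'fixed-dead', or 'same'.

Answer: fixed-dead

Derivation:
Under TOROIDAL boundary, generation 1:
_X__XX_
__XXXX_
_____XX
XXX___X
___XXX_
_____XX
Population = 18

Under FIXED-DEAD boundary, generation 1:
__XXXX_
__XXXX_
_____XX
_XX____
X__XXXX
X__X___
Population = 19

Comparison: toroidal=18, fixed-dead=19 -> fixed-dead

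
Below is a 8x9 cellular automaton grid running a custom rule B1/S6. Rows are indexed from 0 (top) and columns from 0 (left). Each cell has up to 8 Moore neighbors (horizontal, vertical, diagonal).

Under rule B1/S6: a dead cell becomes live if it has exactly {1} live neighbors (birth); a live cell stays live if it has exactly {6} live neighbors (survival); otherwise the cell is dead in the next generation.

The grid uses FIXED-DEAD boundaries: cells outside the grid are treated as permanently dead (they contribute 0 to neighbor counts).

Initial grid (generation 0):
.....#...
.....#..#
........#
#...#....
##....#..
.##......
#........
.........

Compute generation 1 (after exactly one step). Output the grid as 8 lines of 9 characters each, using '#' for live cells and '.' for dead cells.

Simulating step by step:
Generation 0 (given above): 12 live cells
Generation 1: 19 live cells
(generation 1 grid is the final answer)

Answer: .......##
.........
##.#..#..
..##..#.#
....#..#.
...#.###.
...#.....
##.......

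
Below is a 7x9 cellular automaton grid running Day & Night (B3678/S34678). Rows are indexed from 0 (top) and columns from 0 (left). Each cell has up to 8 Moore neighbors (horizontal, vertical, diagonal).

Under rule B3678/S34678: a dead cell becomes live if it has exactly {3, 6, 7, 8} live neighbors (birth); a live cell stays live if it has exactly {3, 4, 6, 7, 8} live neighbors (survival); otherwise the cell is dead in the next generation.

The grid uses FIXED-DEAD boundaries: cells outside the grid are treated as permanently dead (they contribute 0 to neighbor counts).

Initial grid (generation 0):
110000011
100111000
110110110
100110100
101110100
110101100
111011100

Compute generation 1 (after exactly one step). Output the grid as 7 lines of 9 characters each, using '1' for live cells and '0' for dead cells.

Simulating step by step:
Generation 0 (given above): 34 live cells
Generation 1: 34 live cells
(generation 1 grid is the final answer)

Answer: 000010000
100111001
110011100
100101100
101001110
111011110
111111100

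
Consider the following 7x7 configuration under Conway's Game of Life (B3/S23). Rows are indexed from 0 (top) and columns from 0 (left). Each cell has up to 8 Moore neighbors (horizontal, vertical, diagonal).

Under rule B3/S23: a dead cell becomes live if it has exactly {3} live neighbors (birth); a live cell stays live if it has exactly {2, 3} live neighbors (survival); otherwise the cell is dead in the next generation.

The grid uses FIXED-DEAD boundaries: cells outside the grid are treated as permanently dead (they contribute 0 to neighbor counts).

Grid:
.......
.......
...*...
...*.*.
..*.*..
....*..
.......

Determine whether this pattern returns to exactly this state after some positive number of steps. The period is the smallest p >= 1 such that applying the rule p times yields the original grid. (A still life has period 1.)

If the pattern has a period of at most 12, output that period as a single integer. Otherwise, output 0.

Simulating and comparing each generation to the original:
Gen 0 (original, given above): 6 live cells
Gen 1: 6 live cells, differs from original
Gen 2: 6 live cells, MATCHES original -> period = 2

Answer: 2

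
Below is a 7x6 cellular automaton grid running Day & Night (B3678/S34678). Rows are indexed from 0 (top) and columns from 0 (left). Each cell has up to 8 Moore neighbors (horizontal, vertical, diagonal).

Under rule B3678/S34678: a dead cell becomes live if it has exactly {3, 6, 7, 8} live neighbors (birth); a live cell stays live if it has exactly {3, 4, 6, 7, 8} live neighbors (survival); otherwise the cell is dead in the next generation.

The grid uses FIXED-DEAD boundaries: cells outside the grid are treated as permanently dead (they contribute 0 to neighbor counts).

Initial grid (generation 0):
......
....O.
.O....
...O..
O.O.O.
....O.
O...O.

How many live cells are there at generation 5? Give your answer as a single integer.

Simulating step by step:
Generation 0 (given above): 9 live cells
Generation 1: 4 live cells
......
......
......
.OO...
......
.O...O
......
Generation 2: 2 live cells
......
......
......
......
.OO...
......
......
Generation 3: 0 live cells
......
......
......
......
......
......
......
Generation 4: 0 live cells
......
......
......
......
......
......
......
Generation 5: 0 live cells
......
......
......
......
......
......
......
Population at generation 5: 0

Answer: 0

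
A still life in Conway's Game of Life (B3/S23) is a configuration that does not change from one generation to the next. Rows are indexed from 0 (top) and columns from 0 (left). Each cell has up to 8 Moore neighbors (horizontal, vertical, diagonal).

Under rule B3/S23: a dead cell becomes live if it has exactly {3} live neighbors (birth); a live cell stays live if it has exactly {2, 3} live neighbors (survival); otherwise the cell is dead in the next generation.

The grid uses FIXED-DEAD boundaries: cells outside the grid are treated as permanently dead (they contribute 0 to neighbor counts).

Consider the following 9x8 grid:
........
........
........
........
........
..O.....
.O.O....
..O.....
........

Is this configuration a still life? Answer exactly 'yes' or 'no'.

Answer: yes

Derivation:
Compute generation 1 and compare to generation 0 (given above):
Generation 1:
........
........
........
........
........
..O.....
.O.O....
..O.....
........
The grids are IDENTICAL -> still life.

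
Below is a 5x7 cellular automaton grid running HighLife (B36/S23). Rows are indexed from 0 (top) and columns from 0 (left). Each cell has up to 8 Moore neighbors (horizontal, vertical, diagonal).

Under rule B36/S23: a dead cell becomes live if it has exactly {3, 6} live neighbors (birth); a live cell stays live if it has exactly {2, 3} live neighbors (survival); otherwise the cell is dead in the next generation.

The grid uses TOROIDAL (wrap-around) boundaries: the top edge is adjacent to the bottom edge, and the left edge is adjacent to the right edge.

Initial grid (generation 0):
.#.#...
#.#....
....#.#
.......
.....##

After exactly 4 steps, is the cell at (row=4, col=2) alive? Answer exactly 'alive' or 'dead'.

Simulating step by step:
Generation 0 (given above): 8 live cells
Generation 1: 9 live cells
###...#
####...
.......
......#
.......
Generation 2: 9 live cells
...#..#
...#..#
###....
.......
.#....#
Generation 3: 11 live cells
..#..##
.#.#..#
###....
..#....
#......
Generation 4: 13 live cells
.##..##
...#.##
#..#...
#.#....
.#....#

Cell (4,2) at generation 4: 0 -> dead

Answer: dead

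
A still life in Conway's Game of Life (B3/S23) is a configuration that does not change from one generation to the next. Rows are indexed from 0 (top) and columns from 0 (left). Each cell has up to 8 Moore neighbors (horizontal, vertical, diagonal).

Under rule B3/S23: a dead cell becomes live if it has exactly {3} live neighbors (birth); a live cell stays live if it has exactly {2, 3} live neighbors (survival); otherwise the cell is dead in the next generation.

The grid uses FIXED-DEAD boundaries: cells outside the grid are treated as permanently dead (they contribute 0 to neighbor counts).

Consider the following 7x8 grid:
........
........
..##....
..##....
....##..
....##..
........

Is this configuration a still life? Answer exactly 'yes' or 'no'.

Answer: no

Derivation:
Compute generation 1 and compare to generation 0 (given above):
Generation 1:
........
........
..##....
..#.....
.....#..
....##..
........
Cell (3,3) differs: gen0=1 vs gen1=0 -> NOT a still life.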